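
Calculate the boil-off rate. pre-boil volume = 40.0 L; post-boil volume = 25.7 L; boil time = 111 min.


rate = (V_pre − V_post) / (t_min/60)
rate = (40.0 − 25.7) / (111/60)

7.7297 L/hr


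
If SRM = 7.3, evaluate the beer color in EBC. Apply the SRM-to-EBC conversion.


EBC = SRM · 1.97
EBC = 7.3 · 1.97

14.3810 EBC


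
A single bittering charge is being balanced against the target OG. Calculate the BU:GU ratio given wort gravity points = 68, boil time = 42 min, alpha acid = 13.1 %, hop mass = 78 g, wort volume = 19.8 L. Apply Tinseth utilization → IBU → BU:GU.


U = 1.65·0.000125^(GP/1000)·(1−e^(−0.04t))/4.15;  IBU = (α/100)·m·U·1000/V;  BU:GU = IBU/GP
U = 1.65·0.000125^(68/1000)·(1−e^(−0.04·42))/4.15 = 0.1756
IBU = (13.1/100)·78·0.1756·1000/19.8 = 90.6048
BU:GU = 90.6048/68

1.3324


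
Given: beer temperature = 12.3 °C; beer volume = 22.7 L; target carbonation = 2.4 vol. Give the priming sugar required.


residual = 14.695·(0.01821 + 0.09011·e^(−0.04·T));  sugar = (target − residual)·4.0·V
residual = 14.695·(0.01821 + 0.09011·e^(−0.04·12.3)) = 1.0772
sugar = (2.4 − 1.0772)·4.0·22.7

120.1107 g


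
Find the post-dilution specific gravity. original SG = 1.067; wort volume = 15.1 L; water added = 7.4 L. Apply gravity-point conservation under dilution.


SG_new = 1 + (SG_old − 1)·V_old/(V_old + V_water)
pts = (1.067 − 1)·1000·15.1/(15.1 + 7.4) = 44.9644
SG_new = 1 + 44.9644/1000

1.0450


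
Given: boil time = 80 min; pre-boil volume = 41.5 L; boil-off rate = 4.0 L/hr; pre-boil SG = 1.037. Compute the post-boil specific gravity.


V_post = V_pre − rate·(t/60);  SG_post = 1 + (SG_pre−1)·V_pre/V_post
V_post = 41.5 − 4.0·(80/60) = 36.1667
SG_post = 1 + (1.037 − 1)·41.5/36.1667

1.0425


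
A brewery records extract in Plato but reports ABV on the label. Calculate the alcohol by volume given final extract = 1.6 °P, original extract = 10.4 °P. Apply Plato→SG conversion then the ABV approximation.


SG = 259/(259 − P);  ABV = (OG − FG)·131.25
OG = 259/(259 − 10.4) = 1.0418
FG = 259/(259 − 1.6) = 1.0062
ABV = (1.0418 − 1.0062)·131.25

4.6749 % ABV


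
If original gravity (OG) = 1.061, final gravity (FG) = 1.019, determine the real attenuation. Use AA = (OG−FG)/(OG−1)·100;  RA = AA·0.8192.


AA = (1.061 − 1.019)/(1.061 − 1)·100 = 68.8525
RA = 68.8525·0.8192

56.4039 %


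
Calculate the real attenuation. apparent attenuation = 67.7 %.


RA = AA · 0.8192
RA = 67.7 · 0.8192

55.4598 %


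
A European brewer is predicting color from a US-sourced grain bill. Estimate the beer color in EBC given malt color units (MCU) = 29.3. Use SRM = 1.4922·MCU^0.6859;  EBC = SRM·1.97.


SRM = 1.4922·29.3^0.6859 = 15.1339
EBC = 15.1339·1.97

29.8138 EBC


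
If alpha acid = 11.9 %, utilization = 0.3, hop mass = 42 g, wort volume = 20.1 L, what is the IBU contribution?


IBU = (α/100)·mass·U·1000 / V
IBU = (11.9/100)·42·0.3·1000 / 20.1

74.5970 IBU


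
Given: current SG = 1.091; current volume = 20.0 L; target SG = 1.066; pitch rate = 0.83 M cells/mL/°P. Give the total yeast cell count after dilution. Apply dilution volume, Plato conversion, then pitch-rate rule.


V_w = V·((SG_c−1)/(SG_t−1)−1);  °P = 259 − 259/SG_t;  cells = rate·(V+V_w)·°P
V_w = 20.0·((1.091−1)/(1.066−1)−1) = 7.5758
V_final = 20.0 + 7.5758 = 27.5758
°P = 259 − 259/1.066 = 16.0356
cells = 0.83·27.5758·16.0356

367.0220 billion cells


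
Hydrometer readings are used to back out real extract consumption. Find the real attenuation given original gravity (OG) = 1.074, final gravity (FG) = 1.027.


AA = (OG−FG)/(OG−1)·100;  RA = AA·0.8192
AA = (1.074 − 1.027)/(1.074 − 1)·100 = 63.5135
RA = 63.5135·0.8192

52.0303 %


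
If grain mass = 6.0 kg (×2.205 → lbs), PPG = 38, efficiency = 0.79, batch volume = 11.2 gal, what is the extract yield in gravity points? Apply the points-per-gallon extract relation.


points = lbs × PPG × eff / vol
lbs = 6.0 × 2.205 = 13.2300
points = 13.2300 × 38 × 0.79 / 11.2

35.4611 points


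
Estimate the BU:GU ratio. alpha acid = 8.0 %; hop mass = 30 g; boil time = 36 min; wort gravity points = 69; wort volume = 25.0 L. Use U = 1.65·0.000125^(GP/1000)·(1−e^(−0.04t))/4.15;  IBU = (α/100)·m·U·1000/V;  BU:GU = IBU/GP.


U = 1.65·0.000125^(69/1000)·(1−e^(−0.04·36))/4.15 = 0.1632
IBU = (8.0/100)·30·0.1632·1000/25.0 = 15.6661
BU:GU = 15.6661/69

0.2270


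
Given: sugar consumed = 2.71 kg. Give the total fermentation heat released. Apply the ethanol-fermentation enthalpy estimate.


Q = m_sugar · 590 kJ/kg
Q = 2.71 · 590

1598.9000 kJ


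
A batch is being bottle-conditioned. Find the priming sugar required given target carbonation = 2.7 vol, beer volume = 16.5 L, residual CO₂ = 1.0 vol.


sugar = (target − residual)·4.0·V
sugar = (2.7 − 1.0)·4.0·16.5

112.2000 g


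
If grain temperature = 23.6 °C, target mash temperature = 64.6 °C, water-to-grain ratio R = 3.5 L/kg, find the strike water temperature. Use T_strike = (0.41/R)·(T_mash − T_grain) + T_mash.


T_strike = (0.41/3.5)·(64.6 − 23.6) + 64.6

69.4029 °C


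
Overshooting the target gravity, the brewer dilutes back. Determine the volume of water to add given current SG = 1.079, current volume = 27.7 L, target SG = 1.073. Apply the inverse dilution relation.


V_water = V·((SG_curr − 1)/(SG_target − 1) − 1)
V_water = 27.7·((1.079 − 1)/(1.073 − 1) − 1)

2.2767 L


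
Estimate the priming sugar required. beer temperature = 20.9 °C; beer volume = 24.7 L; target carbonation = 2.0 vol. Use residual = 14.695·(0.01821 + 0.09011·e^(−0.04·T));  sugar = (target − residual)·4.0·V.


residual = 14.695·(0.01821 + 0.09011·e^(−0.04·20.9)) = 0.8415
sugar = (2.0 − 0.8415)·4.0·24.7

114.4555 g


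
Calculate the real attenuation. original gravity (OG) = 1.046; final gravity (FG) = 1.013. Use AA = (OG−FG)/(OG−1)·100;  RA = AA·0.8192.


AA = (1.046 − 1.013)/(1.046 − 1)·100 = 71.7391
RA = 71.7391·0.8192

58.7687 %


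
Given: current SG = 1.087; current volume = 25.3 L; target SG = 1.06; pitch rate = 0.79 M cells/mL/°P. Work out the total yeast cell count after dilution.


V_w = V·((SG_c−1)/(SG_t−1)−1);  °P = 259 − 259/SG_t;  cells = rate·(V+V_w)·°P
V_w = 25.3·((1.087−1)/(1.06−1)−1) = 11.3850
V_final = 25.3 + 11.3850 = 36.6850
°P = 259 − 259/1.06 = 14.6604
cells = 0.79·36.6850·14.6604

424.8746 billion cells


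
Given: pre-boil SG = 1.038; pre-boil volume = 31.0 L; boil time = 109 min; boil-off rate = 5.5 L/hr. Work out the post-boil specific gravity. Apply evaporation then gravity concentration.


V_post = V_pre − rate·(t/60);  SG_post = 1 + (SG_pre−1)·V_pre/V_post
V_post = 31.0 − 5.5·(109/60) = 21.0083
SG_post = 1 + (1.038 − 1)·31.0/21.0083

1.0561


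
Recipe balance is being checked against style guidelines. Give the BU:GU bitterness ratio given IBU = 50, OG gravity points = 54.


BU:GU = IBU / OG_points
BU:GU = 50 / 54

0.9259


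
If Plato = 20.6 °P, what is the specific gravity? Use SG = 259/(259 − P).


SG = 259/(259 − 20.6)

1.0864


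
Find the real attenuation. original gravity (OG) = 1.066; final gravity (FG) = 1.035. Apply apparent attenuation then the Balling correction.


AA = (OG−FG)/(OG−1)·100;  RA = AA·0.8192
AA = (1.066 − 1.035)/(1.066 − 1)·100 = 46.9697
RA = 46.9697·0.8192

38.4776 %


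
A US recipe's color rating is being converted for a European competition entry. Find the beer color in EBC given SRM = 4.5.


EBC = SRM · 1.97
EBC = 4.5 · 1.97

8.8650 EBC


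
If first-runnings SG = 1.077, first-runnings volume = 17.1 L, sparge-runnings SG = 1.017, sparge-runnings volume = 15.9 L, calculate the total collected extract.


total = Σ (SG_i − 1)·1000·V_i
first = (1.077 − 1)·1000·17.1 = 1316.7000
sparge = (1.017 − 1)·1000·15.9 = 270.3000
total = 1316.7000 + 270.3000

1587.0000 gravity·L


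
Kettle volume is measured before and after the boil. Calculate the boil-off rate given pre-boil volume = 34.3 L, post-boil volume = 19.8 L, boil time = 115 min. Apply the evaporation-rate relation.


rate = (V_pre − V_post) / (t_min/60)
rate = (34.3 − 19.8) / (115/60)

7.5652 L/hr


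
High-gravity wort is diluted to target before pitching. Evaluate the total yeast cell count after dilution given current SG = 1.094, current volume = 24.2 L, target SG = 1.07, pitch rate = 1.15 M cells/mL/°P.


V_w = V·((SG_c−1)/(SG_t−1)−1);  °P = 259 − 259/SG_t;  cells = rate·(V+V_w)·°P
V_w = 24.2·((1.094−1)/(1.07−1)−1) = 8.2971
V_final = 24.2 + 8.2971 = 32.4971
°P = 259 − 259/1.07 = 16.9439
cells = 1.15·32.4971·16.9439

633.2235 billion cells


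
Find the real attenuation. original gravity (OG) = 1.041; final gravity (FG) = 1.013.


AA = (OG−FG)/(OG−1)·100;  RA = AA·0.8192
AA = (1.041 − 1.013)/(1.041 − 1)·100 = 68.2927
RA = 68.2927·0.8192

55.9454 %


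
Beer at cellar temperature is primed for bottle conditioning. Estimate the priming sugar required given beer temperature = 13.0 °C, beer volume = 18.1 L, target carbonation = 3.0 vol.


residual = 14.695·(0.01821 + 0.09011·e^(−0.04·T));  sugar = (target − residual)·4.0·V
residual = 14.695·(0.01821 + 0.09011·e^(−0.04·13.0)) = 1.0548
sugar = (3.0 − 1.0548)·4.0·18.1

140.8296 g


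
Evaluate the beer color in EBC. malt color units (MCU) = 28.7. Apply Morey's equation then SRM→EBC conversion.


SRM = 1.4922·MCU^0.6859;  EBC = SRM·1.97
SRM = 1.4922·28.7^0.6859 = 14.9207
EBC = 14.9207·1.97

29.3937 EBC


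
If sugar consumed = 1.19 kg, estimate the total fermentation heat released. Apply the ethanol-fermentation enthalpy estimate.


Q = m_sugar · 590 kJ/kg
Q = 1.19 · 590

702.1000 kJ


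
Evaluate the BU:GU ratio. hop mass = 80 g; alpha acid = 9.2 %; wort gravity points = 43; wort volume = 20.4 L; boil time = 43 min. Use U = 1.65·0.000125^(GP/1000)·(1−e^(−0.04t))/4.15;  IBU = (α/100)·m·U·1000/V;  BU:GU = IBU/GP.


U = 1.65·0.000125^(43/1000)·(1−e^(−0.04·43))/4.15 = 0.2218
IBU = (9.2/100)·80·0.2218·1000/20.4 = 80.0127
BU:GU = 80.0127/43

1.8608


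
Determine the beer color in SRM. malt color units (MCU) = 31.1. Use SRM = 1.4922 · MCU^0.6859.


SRM = 1.4922 · 31.1^0.6859

15.7656 SRM


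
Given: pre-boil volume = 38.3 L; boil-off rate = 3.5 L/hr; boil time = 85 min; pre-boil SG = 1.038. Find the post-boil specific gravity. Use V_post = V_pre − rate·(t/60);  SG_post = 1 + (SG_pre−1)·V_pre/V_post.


V_post = 38.3 − 3.5·(85/60) = 33.3417
SG_post = 1 + (1.038 − 1)·38.3/33.3417

1.0437


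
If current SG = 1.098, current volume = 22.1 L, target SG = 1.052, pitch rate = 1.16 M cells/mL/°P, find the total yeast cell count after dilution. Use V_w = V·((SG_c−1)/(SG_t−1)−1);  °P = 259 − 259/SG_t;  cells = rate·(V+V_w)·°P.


V_w = 22.1·((1.098−1)/(1.052−1)−1) = 19.5500
V_final = 22.1 + 19.5500 = 41.6500
°P = 259 − 259/1.052 = 12.8023
cells = 1.16·41.6500·12.8023

618.5294 billion cells


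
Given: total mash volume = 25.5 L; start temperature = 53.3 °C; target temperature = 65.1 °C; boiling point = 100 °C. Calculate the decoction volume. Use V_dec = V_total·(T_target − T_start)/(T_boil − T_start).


V_dec = 25.5·(65.1 − 53.3)/(100 − 53.3)

6.4433 L


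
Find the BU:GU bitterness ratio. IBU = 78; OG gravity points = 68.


BU:GU = IBU / OG_points
BU:GU = 78 / 68

1.1471


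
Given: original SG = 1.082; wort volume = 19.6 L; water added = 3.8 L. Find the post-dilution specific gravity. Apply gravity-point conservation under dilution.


SG_new = 1 + (SG_old − 1)·V_old/(V_old + V_water)
pts = (1.082 − 1)·1000·19.6/(19.6 + 3.8) = 68.6838
SG_new = 1 + 68.6838/1000

1.0687


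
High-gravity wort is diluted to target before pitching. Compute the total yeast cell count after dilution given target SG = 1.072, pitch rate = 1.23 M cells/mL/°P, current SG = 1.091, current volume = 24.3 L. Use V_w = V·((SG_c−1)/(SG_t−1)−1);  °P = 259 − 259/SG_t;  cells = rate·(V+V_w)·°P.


V_w = 24.3·((1.091−1)/(1.072−1)−1) = 6.4125
V_final = 24.3 + 6.4125 = 30.7125
°P = 259 − 259/1.072 = 17.3955
cells = 1.23·30.7125·17.3955

657.1398 billion cells


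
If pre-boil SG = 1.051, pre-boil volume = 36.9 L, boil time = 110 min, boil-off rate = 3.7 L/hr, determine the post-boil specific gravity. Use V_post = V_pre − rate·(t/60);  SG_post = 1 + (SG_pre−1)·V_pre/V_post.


V_post = 36.9 − 3.7·(110/60) = 30.1167
SG_post = 1 + (1.051 − 1)·36.9/30.1167

1.0625


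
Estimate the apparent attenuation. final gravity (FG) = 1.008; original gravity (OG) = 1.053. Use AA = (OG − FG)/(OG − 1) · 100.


AA = (1.053 − 1.008)/(1.053 − 1) · 100

84.9057 %


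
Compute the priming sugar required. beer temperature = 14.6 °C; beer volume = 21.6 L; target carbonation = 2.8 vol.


residual = 14.695·(0.01821 + 0.09011·e^(−0.04·T));  sugar = (target − residual)·4.0·V
residual = 14.695·(0.01821 + 0.09011·e^(−0.04·14.6)) = 1.0060
sugar = (2.8 − 1.0060)·4.0·21.6

154.9986 g


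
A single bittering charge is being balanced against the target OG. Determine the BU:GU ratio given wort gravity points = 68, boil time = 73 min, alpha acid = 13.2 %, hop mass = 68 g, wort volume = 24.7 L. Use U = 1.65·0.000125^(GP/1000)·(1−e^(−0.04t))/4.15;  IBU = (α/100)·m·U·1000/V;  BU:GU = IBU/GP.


U = 1.65·0.000125^(68/1000)·(1−e^(−0.04·73))/4.15 = 0.2041
IBU = (13.2/100)·68·0.2041·1000/24.7 = 74.1879
BU:GU = 74.1879/68

1.0910


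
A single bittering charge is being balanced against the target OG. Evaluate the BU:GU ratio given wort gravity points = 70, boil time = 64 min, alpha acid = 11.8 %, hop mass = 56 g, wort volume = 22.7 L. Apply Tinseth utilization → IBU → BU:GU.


U = 1.65·0.000125^(GP/1000)·(1−e^(−0.04t))/4.15;  IBU = (α/100)·m·U·1000/V;  BU:GU = IBU/GP
U = 1.65·0.000125^(70/1000)·(1−e^(−0.04·64))/4.15 = 0.1956
IBU = (11.8/100)·56·0.1956·1000/22.7 = 56.9275
BU:GU = 56.9275/70

0.8132


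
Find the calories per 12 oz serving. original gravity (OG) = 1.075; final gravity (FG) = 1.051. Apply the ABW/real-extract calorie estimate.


ABW = (OG−FG)·131.25·0.79/FG;  °P = 259 − 259/SG (for OG→OE and FG→AE);  RE = 0.1808·OE + 0.8192·AE;  Cal = (6.9·ABW + 4·(RE−0.1))·FG·3.55
ABW = (1.075 − 1.051)·131.25·0.79/1.051 = 2.3677
OE = 259 − 259/1.075 = 18.0698 °P
AE = 259 − 259/1.051 = 12.5680 °P
RE = 0.1808·18.0698 + 0.8192·12.5680 = 13.5627 °P
Cal = (6.9·2.3677 + 4·(13.5627−0.1))·1.051·3.55

261.8765 kcal


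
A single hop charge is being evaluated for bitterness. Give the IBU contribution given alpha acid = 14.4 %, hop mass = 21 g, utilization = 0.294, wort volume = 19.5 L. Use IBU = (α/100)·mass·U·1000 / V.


IBU = (14.4/100)·21·0.294·1000 / 19.5

45.5926 IBU


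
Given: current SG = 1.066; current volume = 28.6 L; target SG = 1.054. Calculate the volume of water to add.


V_water = V·((SG_curr − 1)/(SG_target − 1) − 1)
V_water = 28.6·((1.066 − 1)/(1.054 − 1) − 1)

6.3556 L


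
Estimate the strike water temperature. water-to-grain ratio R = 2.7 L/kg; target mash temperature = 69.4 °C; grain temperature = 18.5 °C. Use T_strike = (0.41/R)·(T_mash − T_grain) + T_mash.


T_strike = (0.41/2.7)·(69.4 − 18.5) + 69.4

77.1293 °C


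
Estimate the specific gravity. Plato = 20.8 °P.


SG = 259/(259 − P)
SG = 259/(259 − 20.8)

1.0873


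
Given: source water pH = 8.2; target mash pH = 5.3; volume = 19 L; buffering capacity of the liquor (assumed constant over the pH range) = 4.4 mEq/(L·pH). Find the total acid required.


acid = buffering capacity · (pH_source − pH_target) · V
acid = 4.4 · (8.2 − 5.3) · 19

242.4400 mEq


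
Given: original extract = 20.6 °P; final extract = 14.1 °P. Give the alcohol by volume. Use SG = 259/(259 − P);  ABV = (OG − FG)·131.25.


OG = 259/(259 − 20.6) = 1.0864
FG = 259/(259 − 14.1) = 1.0576
ABV = (1.0864 − 1.0576)·131.25

3.7846 % ABV


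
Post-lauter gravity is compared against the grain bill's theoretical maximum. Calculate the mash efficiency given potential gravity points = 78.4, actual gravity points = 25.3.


efficiency = actual / potential × 100
efficiency = 25.3 / 78.4 × 100

32.2704 %


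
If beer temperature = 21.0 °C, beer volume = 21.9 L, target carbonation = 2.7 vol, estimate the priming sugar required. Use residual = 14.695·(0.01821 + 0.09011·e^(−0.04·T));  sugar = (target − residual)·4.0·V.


residual = 14.695·(0.01821 + 0.09011·e^(−0.04·21.0)) = 0.8393
sugar = (2.7 − 0.8393)·4.0·21.9

163.0015 g


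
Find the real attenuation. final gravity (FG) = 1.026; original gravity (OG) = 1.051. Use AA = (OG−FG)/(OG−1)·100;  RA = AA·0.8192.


AA = (1.051 − 1.026)/(1.051 − 1)·100 = 49.0196
RA = 49.0196·0.8192

40.1569 %


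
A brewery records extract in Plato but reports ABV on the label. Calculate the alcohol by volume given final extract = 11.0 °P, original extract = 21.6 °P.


SG = 259/(259 − P);  ABV = (OG − FG)·131.25
OG = 259/(259 − 21.6) = 1.0910
FG = 259/(259 − 11.0) = 1.0444
ABV = (1.0910 − 1.0444)·131.25

6.1203 % ABV


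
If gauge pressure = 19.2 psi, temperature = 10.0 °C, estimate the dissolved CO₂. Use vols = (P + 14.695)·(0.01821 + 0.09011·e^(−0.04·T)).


vols = (19.2 + 14.695)·(0.01821 + 0.09011·e^(−0.04·10.0))

2.6646 volumes


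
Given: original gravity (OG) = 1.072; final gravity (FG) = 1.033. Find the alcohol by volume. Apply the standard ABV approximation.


ABV = (OG − FG) · 131.25
ABV = (1.072 − 1.033) · 131.25

5.1188 % ABV


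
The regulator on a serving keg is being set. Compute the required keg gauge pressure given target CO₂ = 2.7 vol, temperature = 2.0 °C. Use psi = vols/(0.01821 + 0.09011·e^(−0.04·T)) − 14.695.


psi = 2.7/(0.01821 + 0.09011·e^(−0.04·2.0)) − 14.695

11.9343 psi


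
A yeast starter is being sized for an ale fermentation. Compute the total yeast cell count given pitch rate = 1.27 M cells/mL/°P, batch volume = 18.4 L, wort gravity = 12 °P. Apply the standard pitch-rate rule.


cells (billions) = rate · V_L · °P
cells = 1.27 · 18.4 · 12

280.4160 billion cells


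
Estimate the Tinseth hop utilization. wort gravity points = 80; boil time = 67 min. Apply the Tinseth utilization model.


U = 1.65·0.000125^(GP/1000) · (1 − e^(−0.04·t))/4.15
bigness = 1.65·0.000125^(80/1000) = 0.8040
boil_factor = (1 − e^(−0.04·67))/4.15 = 0.2244
U = 0.8040 · 0.2244

0.1804


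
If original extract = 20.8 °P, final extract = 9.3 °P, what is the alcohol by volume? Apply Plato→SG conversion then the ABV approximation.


SG = 259/(259 − P);  ABV = (OG − FG)·131.25
OG = 259/(259 − 20.8) = 1.0873
FG = 259/(259 − 9.3) = 1.0372
ABV = (1.0873 − 1.0372)·131.25

6.5726 % ABV


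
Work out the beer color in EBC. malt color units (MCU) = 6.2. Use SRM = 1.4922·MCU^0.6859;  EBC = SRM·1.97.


SRM = 1.4922·6.2^0.6859 = 5.2159
EBC = 5.2159·1.97

10.2753 EBC


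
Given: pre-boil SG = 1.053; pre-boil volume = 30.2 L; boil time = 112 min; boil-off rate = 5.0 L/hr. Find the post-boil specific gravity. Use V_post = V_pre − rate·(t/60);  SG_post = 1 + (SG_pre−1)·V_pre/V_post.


V_post = 30.2 − 5.0·(112/60) = 20.8667
SG_post = 1 + (1.053 − 1)·30.2/20.8667

1.0767


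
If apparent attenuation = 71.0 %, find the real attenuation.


RA = AA · 0.8192
RA = 71.0 · 0.8192

58.1632 %


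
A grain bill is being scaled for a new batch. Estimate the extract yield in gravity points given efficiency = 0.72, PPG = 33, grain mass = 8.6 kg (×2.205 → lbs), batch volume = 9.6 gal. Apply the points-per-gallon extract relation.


points = lbs × PPG × eff / vol
lbs = 8.6 × 2.205 = 18.9630
points = 18.9630 × 33 × 0.72 / 9.6

46.9334 points


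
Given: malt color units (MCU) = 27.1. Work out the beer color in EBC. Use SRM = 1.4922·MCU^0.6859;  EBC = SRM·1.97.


SRM = 1.4922·27.1^0.6859 = 14.3450
EBC = 14.3450·1.97

28.2597 EBC


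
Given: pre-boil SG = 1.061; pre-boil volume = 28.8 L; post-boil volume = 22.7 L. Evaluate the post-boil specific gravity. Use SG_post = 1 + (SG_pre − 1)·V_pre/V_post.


pts_pre = (1.061 − 1)·1000 = 61.0000
pts_post = 61.0000·28.8/22.7 = 77.3921
SG_post = 1 + 77.3921/1000

1.0774


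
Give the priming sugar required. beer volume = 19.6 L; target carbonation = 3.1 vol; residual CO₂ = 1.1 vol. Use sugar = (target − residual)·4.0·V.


sugar = (3.1 − 1.1)·4.0·19.6

156.8000 g


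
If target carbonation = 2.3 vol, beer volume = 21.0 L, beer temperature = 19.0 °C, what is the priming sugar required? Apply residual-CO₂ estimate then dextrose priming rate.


residual = 14.695·(0.01821 + 0.09011·e^(−0.04·T));  sugar = (target − residual)·4.0·V
residual = 14.695·(0.01821 + 0.09011·e^(−0.04·19.0)) = 0.8869
sugar = (2.3 − 0.8869)·4.0·21.0

118.7034 g


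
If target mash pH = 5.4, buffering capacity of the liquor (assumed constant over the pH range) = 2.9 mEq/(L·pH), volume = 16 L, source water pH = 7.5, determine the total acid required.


acid = buffering capacity · (pH_source − pH_target) · V
acid = 2.9 · (7.5 − 5.4) · 16

97.4400 mEq


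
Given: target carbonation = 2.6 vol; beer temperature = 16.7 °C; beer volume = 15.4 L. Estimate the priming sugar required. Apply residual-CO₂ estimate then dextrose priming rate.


residual = 14.695·(0.01821 + 0.09011·e^(−0.04·T));  sugar = (target − residual)·4.0·V
residual = 14.695·(0.01821 + 0.09011·e^(−0.04·16.7)) = 0.9465
sugar = (2.6 − 0.9465)·4.0·15.4

101.8531 g


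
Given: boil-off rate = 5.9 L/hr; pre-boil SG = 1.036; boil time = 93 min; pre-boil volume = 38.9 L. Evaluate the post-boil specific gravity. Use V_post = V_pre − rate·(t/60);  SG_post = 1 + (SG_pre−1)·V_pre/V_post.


V_post = 38.9 − 5.9·(93/60) = 29.7550
SG_post = 1 + (1.036 − 1)·38.9/29.7550

1.0471


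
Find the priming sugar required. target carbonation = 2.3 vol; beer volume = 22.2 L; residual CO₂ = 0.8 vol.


sugar = (target − residual)·4.0·V
sugar = (2.3 − 0.8)·4.0·22.2

133.2000 g


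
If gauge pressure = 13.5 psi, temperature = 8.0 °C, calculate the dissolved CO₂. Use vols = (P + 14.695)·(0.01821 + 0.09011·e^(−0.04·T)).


vols = (13.5 + 14.695)·(0.01821 + 0.09011·e^(−0.04·8.0))

2.3583 volumes


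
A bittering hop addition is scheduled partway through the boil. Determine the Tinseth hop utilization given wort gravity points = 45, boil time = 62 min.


U = 1.65·0.000125^(GP/1000) · (1 − e^(−0.04·t))/4.15
bigness = 1.65·0.000125^(45/1000) = 1.1011
boil_factor = (1 − e^(−0.04·62))/4.15 = 0.2208
U = 1.1011 · 0.2208

0.2431


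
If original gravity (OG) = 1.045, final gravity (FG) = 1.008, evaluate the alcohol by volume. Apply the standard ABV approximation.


ABV = (OG − FG) · 131.25
ABV = (1.045 − 1.008) · 131.25

4.8562 % ABV


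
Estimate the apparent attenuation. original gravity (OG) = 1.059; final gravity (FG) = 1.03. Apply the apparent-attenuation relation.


AA = (OG − FG)/(OG − 1) · 100
AA = (1.059 − 1.03)/(1.059 − 1) · 100

49.1525 %


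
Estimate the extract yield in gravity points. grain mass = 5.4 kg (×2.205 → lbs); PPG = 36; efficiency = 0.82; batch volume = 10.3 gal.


points = lbs × PPG × eff / vol
lbs = 5.4 × 2.205 = 11.9070
points = 11.9070 × 36 × 0.82 / 10.3

34.1257 points


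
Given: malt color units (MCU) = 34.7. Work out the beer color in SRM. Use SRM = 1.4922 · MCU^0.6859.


SRM = 1.4922 · 34.7^0.6859

16.9957 SRM


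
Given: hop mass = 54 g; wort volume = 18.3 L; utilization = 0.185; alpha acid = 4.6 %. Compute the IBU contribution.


IBU = (α/100)·mass·U·1000 / V
IBU = (4.6/100)·54·0.185·1000 / 18.3

25.1115 IBU


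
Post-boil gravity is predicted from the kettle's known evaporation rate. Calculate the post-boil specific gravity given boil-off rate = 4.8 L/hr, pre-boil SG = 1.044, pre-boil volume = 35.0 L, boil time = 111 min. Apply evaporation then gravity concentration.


V_post = V_pre − rate·(t/60);  SG_post = 1 + (SG_pre−1)·V_pre/V_post
V_post = 35.0 − 4.8·(111/60) = 26.1200
SG_post = 1 + (1.044 − 1)·35.0/26.1200

1.0590


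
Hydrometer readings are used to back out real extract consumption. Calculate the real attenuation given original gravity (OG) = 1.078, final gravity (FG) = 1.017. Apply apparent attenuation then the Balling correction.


AA = (OG−FG)/(OG−1)·100;  RA = AA·0.8192
AA = (1.078 − 1.017)/(1.078 − 1)·100 = 78.2051
RA = 78.2051·0.8192

64.0656 %


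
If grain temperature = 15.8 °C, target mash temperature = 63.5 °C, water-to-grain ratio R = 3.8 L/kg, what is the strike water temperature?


T_strike = (0.41/R)·(T_mash − T_grain) + T_mash
T_strike = (0.41/3.8)·(63.5 − 15.8) + 63.5

68.6466 °C


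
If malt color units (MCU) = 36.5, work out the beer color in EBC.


SRM = 1.4922·MCU^0.6859;  EBC = SRM·1.97
SRM = 1.4922·36.5^0.6859 = 17.5956
EBC = 17.5956·1.97

34.6633 EBC


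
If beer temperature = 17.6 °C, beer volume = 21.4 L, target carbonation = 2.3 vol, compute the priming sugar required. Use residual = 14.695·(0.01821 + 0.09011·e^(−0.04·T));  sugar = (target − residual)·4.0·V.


residual = 14.695·(0.01821 + 0.09011·e^(−0.04·17.6)) = 0.9225
sugar = (2.3 − 0.9225)·4.0·21.4

117.9112 g


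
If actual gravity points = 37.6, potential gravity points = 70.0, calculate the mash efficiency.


efficiency = actual / potential × 100
efficiency = 37.6 / 70.0 × 100

53.7143 %


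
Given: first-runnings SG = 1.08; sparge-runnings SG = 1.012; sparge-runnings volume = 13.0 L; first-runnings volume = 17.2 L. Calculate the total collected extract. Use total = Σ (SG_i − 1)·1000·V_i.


first = (1.08 − 1)·1000·17.2 = 1376.0000
sparge = (1.012 − 1)·1000·13.0 = 156.0000
total = 1376.0000 + 156.0000

1532.0000 gravity·L


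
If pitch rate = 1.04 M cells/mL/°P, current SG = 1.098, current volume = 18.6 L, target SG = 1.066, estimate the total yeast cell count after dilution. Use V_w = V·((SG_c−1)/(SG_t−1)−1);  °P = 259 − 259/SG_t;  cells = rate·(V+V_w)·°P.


V_w = 18.6·((1.098−1)/(1.066−1)−1) = 9.0182
V_final = 18.6 + 9.0182 = 27.6182
°P = 259 − 259/1.066 = 16.0356
cells = 1.04·27.6182·16.0356

460.5904 billion cells


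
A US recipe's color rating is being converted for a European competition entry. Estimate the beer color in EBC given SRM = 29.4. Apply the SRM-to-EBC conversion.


EBC = SRM · 1.97
EBC = 29.4 · 1.97

57.9180 EBC


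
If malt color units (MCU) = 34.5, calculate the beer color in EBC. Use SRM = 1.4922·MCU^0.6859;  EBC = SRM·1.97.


SRM = 1.4922·34.5^0.6859 = 16.9284
EBC = 16.9284·1.97

33.3490 EBC


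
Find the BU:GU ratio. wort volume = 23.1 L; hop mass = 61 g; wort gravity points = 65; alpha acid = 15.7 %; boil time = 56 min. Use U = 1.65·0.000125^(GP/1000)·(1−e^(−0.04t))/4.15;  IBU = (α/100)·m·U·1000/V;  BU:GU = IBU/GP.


U = 1.65·0.000125^(65/1000)·(1−e^(−0.04·56))/4.15 = 0.1981
IBU = (15.7/100)·61·0.1981·1000/23.1 = 82.1235
BU:GU = 82.1235/65

1.2634


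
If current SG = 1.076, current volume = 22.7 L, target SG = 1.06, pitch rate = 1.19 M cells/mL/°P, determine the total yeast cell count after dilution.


V_w = V·((SG_c−1)/(SG_t−1)−1);  °P = 259 − 259/SG_t;  cells = rate·(V+V_w)·°P
V_w = 22.7·((1.076−1)/(1.06−1)−1) = 6.0533
V_final = 22.7 + 6.0533 = 28.7533
°P = 259 − 259/1.06 = 14.6604
cells = 1.19·28.7533·14.6604

501.6263 billion cells


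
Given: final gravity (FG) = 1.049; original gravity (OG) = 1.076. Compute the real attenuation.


AA = (OG−FG)/(OG−1)·100;  RA = AA·0.8192
AA = (1.076 − 1.049)/(1.076 − 1)·100 = 35.5263
RA = 35.5263·0.8192

29.1032 %


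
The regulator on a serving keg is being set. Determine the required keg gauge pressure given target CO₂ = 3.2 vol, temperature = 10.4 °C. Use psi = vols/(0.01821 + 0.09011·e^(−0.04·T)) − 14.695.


psi = 3.2/(0.01821 + 0.09011·e^(−0.04·10.4)) − 14.695

26.5135 psi


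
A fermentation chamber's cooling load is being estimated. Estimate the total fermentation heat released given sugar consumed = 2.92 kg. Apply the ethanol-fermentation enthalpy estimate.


Q = m_sugar · 590 kJ/kg
Q = 2.92 · 590

1722.8000 kJ


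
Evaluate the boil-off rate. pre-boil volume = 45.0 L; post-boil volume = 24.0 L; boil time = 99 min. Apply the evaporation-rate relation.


rate = (V_pre − V_post) / (t_min/60)
rate = (45.0 − 24.0) / (99/60)

12.7273 L/hr


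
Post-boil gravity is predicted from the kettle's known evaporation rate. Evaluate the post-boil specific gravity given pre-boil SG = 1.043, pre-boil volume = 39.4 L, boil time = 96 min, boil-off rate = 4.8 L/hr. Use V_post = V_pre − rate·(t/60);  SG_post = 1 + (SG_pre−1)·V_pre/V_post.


V_post = 39.4 − 4.8·(96/60) = 31.7200
SG_post = 1 + (1.043 − 1)·39.4/31.7200

1.0534


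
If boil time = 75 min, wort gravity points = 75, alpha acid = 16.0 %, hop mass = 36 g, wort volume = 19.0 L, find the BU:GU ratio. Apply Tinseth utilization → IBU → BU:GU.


U = 1.65·0.000125^(GP/1000)·(1−e^(−0.04t))/4.15;  IBU = (α/100)·m·U·1000/V;  BU:GU = IBU/GP
U = 1.65·0.000125^(75/1000)·(1−e^(−0.04·75))/4.15 = 0.1925
IBU = (16.0/100)·36·0.1925·1000/19.0 = 58.3706
BU:GU = 58.3706/75

0.7783


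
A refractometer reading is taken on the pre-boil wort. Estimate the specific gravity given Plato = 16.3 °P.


SG = 259/(259 − P)
SG = 259/(259 − 16.3)

1.0672


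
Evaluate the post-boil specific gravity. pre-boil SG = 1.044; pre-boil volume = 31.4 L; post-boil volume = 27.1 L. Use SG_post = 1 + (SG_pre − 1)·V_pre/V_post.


pts_pre = (1.044 − 1)·1000 = 44.0000
pts_post = 44.0000·31.4/27.1 = 50.9815
SG_post = 1 + 50.9815/1000

1.0510


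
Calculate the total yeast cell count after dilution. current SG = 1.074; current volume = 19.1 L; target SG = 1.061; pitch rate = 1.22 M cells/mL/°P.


V_w = V·((SG_c−1)/(SG_t−1)−1);  °P = 259 − 259/SG_t;  cells = rate·(V+V_w)·°P
V_w = 19.1·((1.074−1)/(1.061−1)−1) = 4.0705
V_final = 19.1 + 4.0705 = 23.1705
°P = 259 − 259/1.061 = 14.8907
cells = 1.22·23.1705·14.8907

420.9294 billion cells


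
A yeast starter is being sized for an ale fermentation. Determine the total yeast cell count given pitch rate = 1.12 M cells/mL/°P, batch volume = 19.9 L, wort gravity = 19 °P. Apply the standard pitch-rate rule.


cells (billions) = rate · V_L · °P
cells = 1.12 · 19.9 · 19

423.4720 billion cells


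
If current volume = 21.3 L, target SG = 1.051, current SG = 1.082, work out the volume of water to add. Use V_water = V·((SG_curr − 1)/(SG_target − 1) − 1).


V_water = 21.3·((1.082 − 1)/(1.051 − 1) − 1)

12.9471 L


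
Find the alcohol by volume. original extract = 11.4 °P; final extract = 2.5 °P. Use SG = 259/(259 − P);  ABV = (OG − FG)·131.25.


OG = 259/(259 − 11.4) = 1.0460
FG = 259/(259 − 2.5) = 1.0097
ABV = (1.0460 − 1.0097)·131.25

4.7638 % ABV


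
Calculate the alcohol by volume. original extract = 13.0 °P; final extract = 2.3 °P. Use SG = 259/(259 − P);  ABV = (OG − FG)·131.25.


OG = 259/(259 − 13.0) = 1.0528
FG = 259/(259 − 2.3) = 1.0090
ABV = (1.0528 − 1.0090)·131.25

5.7600 % ABV


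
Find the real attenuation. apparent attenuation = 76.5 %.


RA = AA · 0.8192
RA = 76.5 · 0.8192

62.6688 %


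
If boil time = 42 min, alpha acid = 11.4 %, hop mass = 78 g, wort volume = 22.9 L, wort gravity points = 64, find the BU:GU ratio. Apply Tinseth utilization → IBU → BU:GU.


U = 1.65·0.000125^(GP/1000)·(1−e^(−0.04t))/4.15;  IBU = (α/100)·m·U·1000/V;  BU:GU = IBU/GP
U = 1.65·0.000125^(64/1000)·(1−e^(−0.04·42))/4.15 = 0.1820
IBU = (11.4/100)·78·0.1820·1000/22.9 = 70.6687
BU:GU = 70.6687/64

1.1042


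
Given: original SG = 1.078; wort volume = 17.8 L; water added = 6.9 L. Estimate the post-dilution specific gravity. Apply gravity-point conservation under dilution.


SG_new = 1 + (SG_old − 1)·V_old/(V_old + V_water)
pts = (1.078 − 1)·1000·17.8/(17.8 + 6.9) = 56.2105
SG_new = 1 + 56.2105/1000

1.0562


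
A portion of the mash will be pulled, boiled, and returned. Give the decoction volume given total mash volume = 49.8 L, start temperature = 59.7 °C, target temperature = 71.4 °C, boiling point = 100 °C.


V_dec = V_total·(T_target − T_start)/(T_boil − T_start)
V_dec = 49.8·(71.4 − 59.7)/(100 − 59.7)

14.4581 L


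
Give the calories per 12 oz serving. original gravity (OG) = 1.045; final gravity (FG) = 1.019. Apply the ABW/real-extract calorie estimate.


ABW = (OG−FG)·131.25·0.79/FG;  °P = 259 − 259/SG (for OG→OE and FG→AE);  RE = 0.1808·OE + 0.8192·AE;  Cal = (6.9·ABW + 4·(RE−0.1))·FG·3.55
ABW = (1.045 − 1.019)·131.25·0.79/1.019 = 2.6456
OE = 259 − 259/1.045 = 11.1531 °P
AE = 259 − 259/1.019 = 4.8292 °P
RE = 0.1808·11.1531 + 0.8192·4.8292 = 5.9726 °P
Cal = (6.9·2.6456 + 4·(5.9726−0.1))·1.019·3.55

151.0108 kcal


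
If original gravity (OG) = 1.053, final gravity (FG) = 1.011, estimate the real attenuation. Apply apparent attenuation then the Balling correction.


AA = (OG−FG)/(OG−1)·100;  RA = AA·0.8192
AA = (1.053 − 1.011)/(1.053 − 1)·100 = 79.2453
RA = 79.2453·0.8192

64.9177 %


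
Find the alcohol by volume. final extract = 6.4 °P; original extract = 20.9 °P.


SG = 259/(259 − P);  ABV = (OG − FG)·131.25
OG = 259/(259 − 20.9) = 1.0878
FG = 259/(259 − 6.4) = 1.0253
ABV = (1.0878 − 1.0253)·131.25

8.1955 % ABV


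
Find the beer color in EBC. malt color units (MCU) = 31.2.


SRM = 1.4922·MCU^0.6859;  EBC = SRM·1.97
SRM = 1.4922·31.2^0.6859 = 15.8004
EBC = 15.8004·1.97

31.1268 EBC


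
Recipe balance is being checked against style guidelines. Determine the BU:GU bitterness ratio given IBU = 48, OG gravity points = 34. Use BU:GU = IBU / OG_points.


BU:GU = 48 / 34

1.4118


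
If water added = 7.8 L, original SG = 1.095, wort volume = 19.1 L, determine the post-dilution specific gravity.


SG_new = 1 + (SG_old − 1)·V_old/(V_old + V_water)
pts = (1.095 − 1)·1000·19.1/(19.1 + 7.8) = 67.4535
SG_new = 1 + 67.4535/1000

1.0675


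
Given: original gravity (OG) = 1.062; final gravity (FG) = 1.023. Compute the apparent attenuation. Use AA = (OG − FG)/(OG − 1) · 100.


AA = (1.062 − 1.023)/(1.062 − 1) · 100

62.9032 %


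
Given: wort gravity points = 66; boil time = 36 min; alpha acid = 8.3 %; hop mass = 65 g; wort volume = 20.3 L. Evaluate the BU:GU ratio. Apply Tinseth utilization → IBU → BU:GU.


U = 1.65·0.000125^(GP/1000)·(1−e^(−0.04t))/4.15;  IBU = (α/100)·m·U·1000/V;  BU:GU = IBU/GP
U = 1.65·0.000125^(66/1000)·(1−e^(−0.04·36))/4.15 = 0.1676
IBU = (8.3/100)·65·0.1676·1000/20.3 = 44.5546
BU:GU = 44.5546/66

0.6751


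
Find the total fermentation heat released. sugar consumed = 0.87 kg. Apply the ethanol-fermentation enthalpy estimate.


Q = m_sugar · 590 kJ/kg
Q = 0.87 · 590

513.3000 kJ


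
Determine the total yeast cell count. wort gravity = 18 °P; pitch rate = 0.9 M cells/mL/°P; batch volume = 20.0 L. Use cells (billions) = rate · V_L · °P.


cells = 0.9 · 20.0 · 18

324.0000 billion cells


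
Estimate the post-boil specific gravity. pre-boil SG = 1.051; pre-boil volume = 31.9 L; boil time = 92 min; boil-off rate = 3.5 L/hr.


V_post = V_pre − rate·(t/60);  SG_post = 1 + (SG_pre−1)·V_pre/V_post
V_post = 31.9 − 3.5·(92/60) = 26.5333
SG_post = 1 + (1.051 − 1)·31.9/26.5333

1.0613


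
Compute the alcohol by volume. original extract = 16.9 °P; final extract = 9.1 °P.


SG = 259/(259 − P);  ABV = (OG − FG)·131.25
OG = 259/(259 − 16.9) = 1.0698
FG = 259/(259 − 9.1) = 1.0364
ABV = (1.0698 − 1.0364)·131.25

4.3826 % ABV


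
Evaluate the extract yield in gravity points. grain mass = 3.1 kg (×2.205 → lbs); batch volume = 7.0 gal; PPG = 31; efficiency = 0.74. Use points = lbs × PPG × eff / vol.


lbs = 3.1 × 2.205 = 6.8355
points = 6.8355 × 31 × 0.74 / 7.0

22.4009 points


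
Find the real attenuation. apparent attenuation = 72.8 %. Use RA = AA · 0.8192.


RA = 72.8 · 0.8192

59.6378 %


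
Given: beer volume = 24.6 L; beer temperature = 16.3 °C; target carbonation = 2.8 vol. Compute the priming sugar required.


residual = 14.695·(0.01821 + 0.09011·e^(−0.04·T));  sugar = (target − residual)·4.0·V
residual = 14.695·(0.01821 + 0.09011·e^(−0.04·16.3)) = 0.9575
sugar = (2.8 − 0.9575)·4.0·24.6

181.3030 g


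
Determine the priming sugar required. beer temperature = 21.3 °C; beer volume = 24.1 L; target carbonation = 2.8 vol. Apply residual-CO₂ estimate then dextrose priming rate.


residual = 14.695·(0.01821 + 0.09011·e^(−0.04·T));  sugar = (target − residual)·4.0·V
residual = 14.695·(0.01821 + 0.09011·e^(−0.04·21.3)) = 0.8324
sugar = (2.8 − 0.8324)·4.0·24.1

189.6734 g


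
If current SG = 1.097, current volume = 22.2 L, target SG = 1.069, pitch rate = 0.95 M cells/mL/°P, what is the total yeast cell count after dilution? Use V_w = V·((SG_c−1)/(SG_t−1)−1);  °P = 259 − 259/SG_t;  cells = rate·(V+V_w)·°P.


V_w = 22.2·((1.097−1)/(1.069−1)−1) = 9.0087
V_final = 22.2 + 9.0087 = 31.2087
°P = 259 − 259/1.069 = 16.7175
cells = 0.95·31.2087·16.7175

495.6446 billion cells


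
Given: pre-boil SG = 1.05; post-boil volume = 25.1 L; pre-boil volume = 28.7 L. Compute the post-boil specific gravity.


SG_post = 1 + (SG_pre − 1)·V_pre/V_post
pts_pre = (1.05 − 1)·1000 = 50.0000
pts_post = 50.0000·28.7/25.1 = 57.1713
SG_post = 1 + 57.1713/1000

1.0572


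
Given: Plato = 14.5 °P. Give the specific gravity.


SG = 259/(259 − P)
SG = 259/(259 − 14.5)

1.0593


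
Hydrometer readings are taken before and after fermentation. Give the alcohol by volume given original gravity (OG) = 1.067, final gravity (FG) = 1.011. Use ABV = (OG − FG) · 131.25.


ABV = (1.067 − 1.011) · 131.25

7.3500 % ABV


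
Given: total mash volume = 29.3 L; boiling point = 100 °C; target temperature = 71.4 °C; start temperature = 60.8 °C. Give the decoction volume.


V_dec = V_total·(T_target − T_start)/(T_boil − T_start)
V_dec = 29.3·(71.4 − 60.8)/(100 − 60.8)

7.9230 L


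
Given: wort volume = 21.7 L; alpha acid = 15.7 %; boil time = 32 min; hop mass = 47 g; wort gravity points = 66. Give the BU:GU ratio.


U = 1.65·0.000125^(GP/1000)·(1−e^(−0.04t))/4.15;  IBU = (α/100)·m·U·1000/V;  BU:GU = IBU/GP
U = 1.65·0.000125^(66/1000)·(1−e^(−0.04·32))/4.15 = 0.1586
IBU = (15.7/100)·47·0.1586·1000/21.7 = 53.9367
BU:GU = 53.9367/66

0.8172


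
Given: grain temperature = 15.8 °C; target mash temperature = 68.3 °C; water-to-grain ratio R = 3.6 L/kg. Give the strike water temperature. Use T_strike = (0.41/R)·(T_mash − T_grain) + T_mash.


T_strike = (0.41/3.6)·(68.3 − 15.8) + 68.3

74.2792 °C


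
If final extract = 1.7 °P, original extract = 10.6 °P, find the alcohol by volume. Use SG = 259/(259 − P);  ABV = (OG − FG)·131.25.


OG = 259/(259 − 10.6) = 1.0427
FG = 259/(259 − 1.7) = 1.0066
ABV = (1.0427 − 1.0066)·131.25

4.7337 % ABV
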